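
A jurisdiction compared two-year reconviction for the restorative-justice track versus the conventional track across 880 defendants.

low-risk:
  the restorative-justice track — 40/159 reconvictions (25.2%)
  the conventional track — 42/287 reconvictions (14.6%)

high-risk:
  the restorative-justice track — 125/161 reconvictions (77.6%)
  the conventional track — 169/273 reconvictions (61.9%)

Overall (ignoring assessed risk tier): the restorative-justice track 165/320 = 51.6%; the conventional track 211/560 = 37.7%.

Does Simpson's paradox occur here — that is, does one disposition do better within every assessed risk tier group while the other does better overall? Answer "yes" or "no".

no

Within each assessed risk tier level (low-risk 25.2% vs 14.6%; high-risk 77.6% vs 61.9%), the conventional track has the lower rate every time. Pooled: 51.6% vs 37.7% — the conventional track has the lower rate overall. They agree.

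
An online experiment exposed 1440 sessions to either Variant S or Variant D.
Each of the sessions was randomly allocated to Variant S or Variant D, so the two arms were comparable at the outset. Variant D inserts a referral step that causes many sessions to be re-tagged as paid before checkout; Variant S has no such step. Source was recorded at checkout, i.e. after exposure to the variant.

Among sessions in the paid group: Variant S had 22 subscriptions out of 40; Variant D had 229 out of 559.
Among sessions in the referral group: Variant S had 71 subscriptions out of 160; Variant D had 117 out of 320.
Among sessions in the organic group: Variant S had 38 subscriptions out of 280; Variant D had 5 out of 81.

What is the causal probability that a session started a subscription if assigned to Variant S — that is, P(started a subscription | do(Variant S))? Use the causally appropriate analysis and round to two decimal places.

Variant S is higher inside every traffic source stratum but Variant D is higher in aggregate. Whether to stratify depends on how traffic source relates to the variant.
Stratifying would compare variants among sessions the variants themselves sorted into traffic source groups — a form of selection on an intermediate. The unconditioned pooled rates give the total causal effect.
So P(outcome | do(Variant S)) is just the pooled rate for Variant S: 131/480 = 0.273.

0.27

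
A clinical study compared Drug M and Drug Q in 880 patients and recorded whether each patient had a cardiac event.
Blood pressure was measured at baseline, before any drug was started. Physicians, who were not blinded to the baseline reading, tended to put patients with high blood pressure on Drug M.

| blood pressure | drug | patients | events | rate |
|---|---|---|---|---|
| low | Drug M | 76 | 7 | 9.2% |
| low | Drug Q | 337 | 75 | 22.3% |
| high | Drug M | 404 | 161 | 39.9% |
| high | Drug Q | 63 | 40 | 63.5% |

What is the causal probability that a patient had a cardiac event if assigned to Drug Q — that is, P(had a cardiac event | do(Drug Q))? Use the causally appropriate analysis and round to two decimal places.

Blood pressure is set before the drug has any effect — it is not caused by the drug — and it independently drives the outcome. That makes it a confounder, so the causal comparison is within blood pressure levels.
Standardising Drug Q to the population blood pressure mix: 0.469·75/337 + 0.531·40/63 = 0.441.

0.44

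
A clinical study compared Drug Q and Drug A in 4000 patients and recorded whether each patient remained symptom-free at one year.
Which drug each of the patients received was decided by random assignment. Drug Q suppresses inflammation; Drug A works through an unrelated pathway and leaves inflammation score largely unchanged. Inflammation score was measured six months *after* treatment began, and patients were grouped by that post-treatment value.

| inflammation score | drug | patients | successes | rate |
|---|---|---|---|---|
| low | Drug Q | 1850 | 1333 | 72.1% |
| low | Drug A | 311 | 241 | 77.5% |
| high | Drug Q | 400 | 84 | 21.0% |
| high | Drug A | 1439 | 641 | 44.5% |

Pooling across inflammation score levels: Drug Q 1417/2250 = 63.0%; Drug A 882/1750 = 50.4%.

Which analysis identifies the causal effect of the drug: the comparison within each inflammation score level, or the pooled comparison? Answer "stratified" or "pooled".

pooled

Inflammation score is recorded after the drug and is itself shifted by it — it sits on the causal path from drug to outcome. Conditioning on a mediator would strip out part of the effect we want; the pooled comparison gives the total causal effect.
Pooled: Drug Q 63.0% vs Drug A 50.4%; Drug Q is higher overall.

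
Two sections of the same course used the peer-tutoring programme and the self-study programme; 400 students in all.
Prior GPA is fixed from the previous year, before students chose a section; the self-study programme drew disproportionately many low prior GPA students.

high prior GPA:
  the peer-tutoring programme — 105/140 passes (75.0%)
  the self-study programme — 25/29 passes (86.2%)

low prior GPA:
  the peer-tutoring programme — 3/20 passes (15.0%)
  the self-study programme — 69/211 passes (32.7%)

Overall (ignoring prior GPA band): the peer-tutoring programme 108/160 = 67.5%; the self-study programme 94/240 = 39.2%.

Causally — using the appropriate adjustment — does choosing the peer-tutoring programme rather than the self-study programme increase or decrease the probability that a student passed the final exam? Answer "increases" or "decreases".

Nothing the teaching method does changes prior GPA band; the imbalance is an allocation artefact. With prior GPA band also predicting the outcome, the pooled figure is confounded, and the within-stratum comparison is the causal one.
Within each level — high prior GPA: 75.0% vs 86.2%; low prior GPA: 15.0% vs 32.7% — the self-study programme is higher every time.

decreases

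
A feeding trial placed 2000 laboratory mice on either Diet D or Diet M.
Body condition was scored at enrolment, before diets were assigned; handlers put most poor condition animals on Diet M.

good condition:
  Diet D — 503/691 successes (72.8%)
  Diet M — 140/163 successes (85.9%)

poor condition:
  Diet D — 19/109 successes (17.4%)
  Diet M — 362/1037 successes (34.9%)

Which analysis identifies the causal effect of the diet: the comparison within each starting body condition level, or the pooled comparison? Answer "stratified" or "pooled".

stratified

Diet M is higher inside every starting body condition stratum but Diet D is higher in aggregate. Whether to stratify depends on how starting body condition relates to the diet.
Starting body condition is set before the diet has any effect — it is not caused by the diet — and it independently drives the outcome. That makes it a confounder, so the causal comparison is within starting body condition levels.
Within each level — good condition: 72.8% vs 85.9%; poor condition: 17.4% vs 34.9% — Diet M is higher every time.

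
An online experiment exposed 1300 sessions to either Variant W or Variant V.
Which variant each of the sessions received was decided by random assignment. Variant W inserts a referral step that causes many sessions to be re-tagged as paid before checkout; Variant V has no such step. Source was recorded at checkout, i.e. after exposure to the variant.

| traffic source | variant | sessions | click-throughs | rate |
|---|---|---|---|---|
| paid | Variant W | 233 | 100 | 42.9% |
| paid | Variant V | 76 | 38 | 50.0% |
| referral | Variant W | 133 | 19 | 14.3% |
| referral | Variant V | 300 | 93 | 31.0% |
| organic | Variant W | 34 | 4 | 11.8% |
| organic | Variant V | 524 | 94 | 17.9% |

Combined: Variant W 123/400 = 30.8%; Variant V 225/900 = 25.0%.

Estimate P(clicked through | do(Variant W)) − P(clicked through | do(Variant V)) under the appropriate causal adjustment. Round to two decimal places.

+0.06

Traffic source here is a post-treatment variable shaped by the variant; conditioning on it would introduce bias rather than remove it. The overall comparison is the causal one.
The causal difference is the pooled difference: 0.307 − 0.250 = +0.058.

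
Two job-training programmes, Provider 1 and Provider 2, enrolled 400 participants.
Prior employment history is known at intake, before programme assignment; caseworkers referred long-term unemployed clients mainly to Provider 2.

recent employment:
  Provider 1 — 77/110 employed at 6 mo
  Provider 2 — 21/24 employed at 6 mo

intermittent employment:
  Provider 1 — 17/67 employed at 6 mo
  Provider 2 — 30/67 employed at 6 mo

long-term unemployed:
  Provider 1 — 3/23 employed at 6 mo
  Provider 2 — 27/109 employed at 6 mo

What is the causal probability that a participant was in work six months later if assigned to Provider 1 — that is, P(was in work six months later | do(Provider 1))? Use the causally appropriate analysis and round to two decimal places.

0.36

The imbalance in prior employment history arose from how participants were allocated, not from anything the programme did; and prior employment history independently affects the outcome. The pooled gap is confounded — condition on prior employment history.
Standardising Provider 1 to the population prior employment history mix: 0.335·77/110 + 0.335·17/67 + 0.330·3/23 = 0.363.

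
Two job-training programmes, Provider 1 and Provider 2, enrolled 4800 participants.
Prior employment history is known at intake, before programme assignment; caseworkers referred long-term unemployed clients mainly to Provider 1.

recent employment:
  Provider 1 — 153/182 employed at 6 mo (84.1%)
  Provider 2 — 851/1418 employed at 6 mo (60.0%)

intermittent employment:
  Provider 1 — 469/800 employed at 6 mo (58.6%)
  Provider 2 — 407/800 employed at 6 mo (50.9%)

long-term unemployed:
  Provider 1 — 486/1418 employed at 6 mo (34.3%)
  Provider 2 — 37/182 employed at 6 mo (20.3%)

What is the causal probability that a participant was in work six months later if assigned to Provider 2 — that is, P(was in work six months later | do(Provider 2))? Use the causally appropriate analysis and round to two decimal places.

Since prior employment history is a pre-existing factor (not a product of the programme) and it affects the outcome on its own, it is a confounder. The stratified rates, not the pooled rate, identify the causal effect.
Standardising Provider 2 to the population prior employment history mix: 0.333·851/1418 + 0.333·407/800 + 0.333·37/182 = 0.437.

0.44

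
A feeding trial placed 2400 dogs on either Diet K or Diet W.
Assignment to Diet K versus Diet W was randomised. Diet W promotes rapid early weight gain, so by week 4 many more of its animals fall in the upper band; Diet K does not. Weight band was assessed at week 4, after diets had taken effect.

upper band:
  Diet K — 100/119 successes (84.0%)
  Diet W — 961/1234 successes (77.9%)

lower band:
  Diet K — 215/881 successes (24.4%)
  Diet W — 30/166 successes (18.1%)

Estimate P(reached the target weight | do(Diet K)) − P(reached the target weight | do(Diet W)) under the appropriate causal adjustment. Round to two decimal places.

Week-4 weight band here is a post-treatment variable shaped by the diet; conditioning on it would introduce bias rather than remove it. The overall comparison is the causal one.
The causal difference is the pooled difference: 0.315 − 0.708 = -0.393.

-0.39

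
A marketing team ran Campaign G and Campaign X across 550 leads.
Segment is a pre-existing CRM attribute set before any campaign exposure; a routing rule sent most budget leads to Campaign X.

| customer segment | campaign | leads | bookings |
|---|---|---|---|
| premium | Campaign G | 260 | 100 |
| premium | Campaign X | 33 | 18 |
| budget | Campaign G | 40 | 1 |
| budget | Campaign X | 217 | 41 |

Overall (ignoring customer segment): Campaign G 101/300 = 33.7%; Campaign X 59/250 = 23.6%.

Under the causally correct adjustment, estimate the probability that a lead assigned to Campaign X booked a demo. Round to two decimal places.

Nothing the campaign does changes customer segment; the imbalance is an allocation artefact. With customer segment also predicting the outcome, the pooled figure is confounded, and the within-stratum comparison is the causal one.
Standardising Campaign X to the population customer segment mix: 0.533·18/33 + 0.467·41/217 = 0.379.

0.38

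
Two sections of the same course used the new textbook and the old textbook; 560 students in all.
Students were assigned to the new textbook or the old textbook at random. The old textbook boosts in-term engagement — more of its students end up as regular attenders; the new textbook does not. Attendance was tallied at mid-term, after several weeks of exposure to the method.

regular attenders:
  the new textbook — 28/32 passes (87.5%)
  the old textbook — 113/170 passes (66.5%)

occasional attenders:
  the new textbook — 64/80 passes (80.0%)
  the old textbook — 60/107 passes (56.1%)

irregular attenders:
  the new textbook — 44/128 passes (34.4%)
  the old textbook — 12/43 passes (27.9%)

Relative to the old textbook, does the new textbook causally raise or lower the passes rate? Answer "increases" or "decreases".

Because the teaching method influences mid-term attendance, mid-term attendance is a post-treatment mediator, not a confounder. Stratifying on it would bias the estimate; the causal effect is the crude pooled difference.
Pooled: the new textbook 56.7% vs the old textbook 57.8%; the old textbook is higher overall.

decreases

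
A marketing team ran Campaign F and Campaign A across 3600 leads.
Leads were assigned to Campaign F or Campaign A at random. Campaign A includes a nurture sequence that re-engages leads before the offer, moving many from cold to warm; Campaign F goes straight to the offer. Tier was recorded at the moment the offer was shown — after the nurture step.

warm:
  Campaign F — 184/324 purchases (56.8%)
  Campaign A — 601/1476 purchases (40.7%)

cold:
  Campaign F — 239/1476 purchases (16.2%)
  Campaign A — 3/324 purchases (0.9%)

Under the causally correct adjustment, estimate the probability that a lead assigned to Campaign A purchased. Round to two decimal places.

Engagement tier is downstream of the campaign. One should not condition on a consequence of treatment, so the overall rates are the right comparison.
So P(outcome | do(Campaign A)) is just the pooled rate for Campaign A: 604/1800 = 0.336.

0.34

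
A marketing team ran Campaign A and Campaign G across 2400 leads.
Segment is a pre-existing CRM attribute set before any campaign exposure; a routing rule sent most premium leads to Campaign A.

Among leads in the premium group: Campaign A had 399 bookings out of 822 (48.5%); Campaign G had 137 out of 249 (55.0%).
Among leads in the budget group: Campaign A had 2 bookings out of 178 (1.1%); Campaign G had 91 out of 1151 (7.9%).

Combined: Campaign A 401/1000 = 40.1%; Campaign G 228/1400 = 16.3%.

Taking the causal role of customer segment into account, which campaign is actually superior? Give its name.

Campaign G

The customer segment-specific comparison favours Campaign G throughout, but the pooled figures favour Campaign A. The question is whether to condition on customer segment.
Here customer segment is a common cause — it drives both which campaign a case falls under and the outcome. The crude comparison mixes populations; the stratum-specific rates are the causally relevant ones.
Within each level — premium: 48.5% vs 55.0%; budget: 1.1% vs 7.9% — Campaign G is higher every time.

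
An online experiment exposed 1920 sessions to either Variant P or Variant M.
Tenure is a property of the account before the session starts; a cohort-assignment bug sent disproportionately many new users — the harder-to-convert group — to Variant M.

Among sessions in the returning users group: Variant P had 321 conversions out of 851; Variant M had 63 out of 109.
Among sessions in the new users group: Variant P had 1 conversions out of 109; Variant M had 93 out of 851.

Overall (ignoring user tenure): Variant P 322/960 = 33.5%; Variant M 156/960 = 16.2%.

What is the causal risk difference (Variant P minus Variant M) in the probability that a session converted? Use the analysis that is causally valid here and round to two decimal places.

Within every user tenure level Variant M has the higher rate, yet pooled Variant P does — Simpson's reversal.
User tenure differs across variants for reasons unrelated to any effect of the variant itself, and it separately predicts the outcome — a classic confounder. We must compare within user tenure levels.
Adjusting over the population distribution of user tenure: 0.500·(0.377−0.578) + 0.500·(0.009−0.109) = -0.150.

-0.15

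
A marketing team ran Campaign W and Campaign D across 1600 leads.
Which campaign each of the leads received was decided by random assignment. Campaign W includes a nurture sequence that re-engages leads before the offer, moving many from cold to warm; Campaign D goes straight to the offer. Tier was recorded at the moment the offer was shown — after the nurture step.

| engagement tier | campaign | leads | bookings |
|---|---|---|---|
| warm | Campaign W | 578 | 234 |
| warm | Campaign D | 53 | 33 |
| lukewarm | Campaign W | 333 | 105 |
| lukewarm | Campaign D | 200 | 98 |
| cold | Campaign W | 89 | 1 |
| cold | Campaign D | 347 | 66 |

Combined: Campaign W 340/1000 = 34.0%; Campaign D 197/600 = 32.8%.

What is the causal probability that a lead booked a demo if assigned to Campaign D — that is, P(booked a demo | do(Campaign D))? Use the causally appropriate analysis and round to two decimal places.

Engagement tier here is a post-treatment variable shaped by the campaign; conditioning on it would introduce bias rather than remove it. The overall comparison is the causal one.
So P(outcome | do(Campaign D)) is just the pooled rate for Campaign D: 197/600 = 0.328.

0.33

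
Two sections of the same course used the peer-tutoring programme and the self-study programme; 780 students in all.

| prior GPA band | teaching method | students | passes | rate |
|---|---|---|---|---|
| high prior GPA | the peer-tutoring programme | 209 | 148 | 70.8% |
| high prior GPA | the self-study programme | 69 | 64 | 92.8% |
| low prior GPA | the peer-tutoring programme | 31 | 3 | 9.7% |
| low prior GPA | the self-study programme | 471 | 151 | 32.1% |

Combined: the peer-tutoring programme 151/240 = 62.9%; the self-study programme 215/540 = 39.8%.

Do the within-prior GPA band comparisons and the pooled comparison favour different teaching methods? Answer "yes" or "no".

yes

Within each prior GPA band level (high prior GPA 70.8% vs 92.8%; low prior GPA 9.7% vs 32.1%), the self-study programme has the higher rate every time. Pooled: 62.9% vs 39.8% — the peer-tutoring programme has the higher rate overall. The two comparisons disagree.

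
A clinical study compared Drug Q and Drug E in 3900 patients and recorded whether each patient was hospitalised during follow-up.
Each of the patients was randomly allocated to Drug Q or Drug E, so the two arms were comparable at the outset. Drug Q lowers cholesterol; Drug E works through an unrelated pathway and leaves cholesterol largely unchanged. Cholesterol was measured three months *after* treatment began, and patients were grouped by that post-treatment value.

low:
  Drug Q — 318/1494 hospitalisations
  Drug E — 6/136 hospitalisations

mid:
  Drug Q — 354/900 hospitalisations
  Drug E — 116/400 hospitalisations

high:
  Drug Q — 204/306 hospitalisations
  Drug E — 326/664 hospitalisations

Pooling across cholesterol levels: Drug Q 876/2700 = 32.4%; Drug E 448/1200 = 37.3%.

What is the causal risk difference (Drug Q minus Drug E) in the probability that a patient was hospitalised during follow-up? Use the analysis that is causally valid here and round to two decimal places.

The stratified and pooled comparisons disagree (Drug E wins within each cholesterol; Drug Q wins overall), so the answer turns on the causal role of cholesterol.
Because the drug influences cholesterol, cholesterol is a post-treatment mediator, not a confounder. Stratifying on it would bias the estimate; the causal effect is the crude pooled difference.
The causal difference is the pooled difference: 0.324 − 0.373 = -0.049.

-0.05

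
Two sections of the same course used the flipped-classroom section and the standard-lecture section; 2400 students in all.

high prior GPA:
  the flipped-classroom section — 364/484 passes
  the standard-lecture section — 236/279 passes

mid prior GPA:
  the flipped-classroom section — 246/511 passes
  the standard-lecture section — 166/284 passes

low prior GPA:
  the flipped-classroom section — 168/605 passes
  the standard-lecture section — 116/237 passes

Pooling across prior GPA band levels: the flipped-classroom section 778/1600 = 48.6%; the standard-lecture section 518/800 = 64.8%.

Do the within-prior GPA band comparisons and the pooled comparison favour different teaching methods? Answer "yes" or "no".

Within each prior GPA band level (high prior GPA 75.2% vs 84.6%; mid prior GPA 48.1% vs 58.5%; low prior GPA 27.8% vs 48.9%), the standard-lecture section has the higher rate every time. Pooled: 48.6% vs 64.8% — the standard-lecture section has the higher rate overall. They agree.

no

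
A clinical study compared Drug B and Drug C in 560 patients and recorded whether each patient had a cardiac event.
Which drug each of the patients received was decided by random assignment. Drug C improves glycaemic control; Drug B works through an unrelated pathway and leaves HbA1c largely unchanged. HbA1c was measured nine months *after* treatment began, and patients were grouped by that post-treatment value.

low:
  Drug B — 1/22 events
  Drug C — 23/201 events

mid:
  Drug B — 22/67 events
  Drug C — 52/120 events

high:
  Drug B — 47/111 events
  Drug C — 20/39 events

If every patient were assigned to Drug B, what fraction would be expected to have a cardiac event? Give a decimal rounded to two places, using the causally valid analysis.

The distribution of HbA1c is itself part of what the drug does — it is an intermediate outcome. Holding it fixed would remove that part of the effect; the total effect is the pooled difference.
So P(outcome | do(Drug B)) is just the pooled rate for Drug B: 70/200 = 0.350.

0.35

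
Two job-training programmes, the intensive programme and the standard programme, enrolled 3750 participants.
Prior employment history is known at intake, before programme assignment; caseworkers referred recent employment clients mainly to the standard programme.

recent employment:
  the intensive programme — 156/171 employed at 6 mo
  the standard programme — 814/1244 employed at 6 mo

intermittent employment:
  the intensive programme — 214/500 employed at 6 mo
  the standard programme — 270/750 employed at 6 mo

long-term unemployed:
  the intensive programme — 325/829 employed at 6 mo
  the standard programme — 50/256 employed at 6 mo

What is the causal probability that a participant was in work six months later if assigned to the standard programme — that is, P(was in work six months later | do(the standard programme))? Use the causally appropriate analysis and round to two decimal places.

Since prior employment history is a pre-existing factor (not a product of the programme) and it affects the outcome on its own, it is a confounder. The stratified rates, not the pooled rate, identify the causal effect.
Standardising the standard programme to the population prior employment history mix: 0.377·814/1244 + 0.333·270/750 + 0.289·50/256 = 0.423.

0.42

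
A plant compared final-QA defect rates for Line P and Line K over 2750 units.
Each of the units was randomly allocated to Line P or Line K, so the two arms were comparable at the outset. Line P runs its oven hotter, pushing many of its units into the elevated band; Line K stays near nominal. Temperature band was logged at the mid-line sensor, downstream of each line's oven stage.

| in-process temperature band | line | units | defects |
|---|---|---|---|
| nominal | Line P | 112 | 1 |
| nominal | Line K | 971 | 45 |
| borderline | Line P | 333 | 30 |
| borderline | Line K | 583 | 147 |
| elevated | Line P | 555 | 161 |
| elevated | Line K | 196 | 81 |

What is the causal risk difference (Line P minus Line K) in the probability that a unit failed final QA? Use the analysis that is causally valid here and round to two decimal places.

+0.04

In-process temperature band here is a post-treatment variable shaped by the line; conditioning on it would introduce bias rather than remove it. The overall comparison is the causal one.
The causal difference is the pooled difference: 0.192 − 0.156 = +0.036.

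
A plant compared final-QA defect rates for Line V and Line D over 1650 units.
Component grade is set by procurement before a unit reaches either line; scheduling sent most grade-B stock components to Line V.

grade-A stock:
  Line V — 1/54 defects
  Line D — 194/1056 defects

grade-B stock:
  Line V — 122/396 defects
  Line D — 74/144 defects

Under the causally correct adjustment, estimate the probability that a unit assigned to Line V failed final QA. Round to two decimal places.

Since component grade is a pre-existing factor (not a product of the line) and it affects the outcome on its own, it is a confounder. The stratified rates, not the pooled rate, identify the causal effect.
Standardising Line V to the population component grade mix: 0.673·1/54 + 0.327·122/396 = 0.113.

0.11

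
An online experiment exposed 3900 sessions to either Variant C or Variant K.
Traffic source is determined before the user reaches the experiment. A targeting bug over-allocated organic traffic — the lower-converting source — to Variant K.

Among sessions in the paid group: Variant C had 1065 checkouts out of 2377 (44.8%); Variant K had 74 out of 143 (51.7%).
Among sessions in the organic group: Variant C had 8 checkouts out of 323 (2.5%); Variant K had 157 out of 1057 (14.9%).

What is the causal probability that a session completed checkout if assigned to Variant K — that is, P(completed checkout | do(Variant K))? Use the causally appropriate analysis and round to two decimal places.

0.39

Here traffic source is a common cause — it drives both which variant a case falls under and the outcome. The crude comparison mixes populations; the stratum-specific rates are the causally relevant ones.
Standardising Variant K to the population traffic source mix: 0.646·74/143 + 0.354·157/1057 = 0.387.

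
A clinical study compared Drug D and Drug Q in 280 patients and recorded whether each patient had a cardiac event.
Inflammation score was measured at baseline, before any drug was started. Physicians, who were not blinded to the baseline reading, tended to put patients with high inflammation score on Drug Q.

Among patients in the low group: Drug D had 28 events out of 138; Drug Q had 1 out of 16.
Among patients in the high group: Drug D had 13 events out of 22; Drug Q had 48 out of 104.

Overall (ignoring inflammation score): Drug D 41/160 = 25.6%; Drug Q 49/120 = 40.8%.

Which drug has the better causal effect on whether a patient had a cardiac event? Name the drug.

Drug Q

The stratified and pooled comparisons disagree (Drug Q wins within each inflammation score; Drug D wins overall), so the answer turns on the causal role of inflammation score.
Since inflammation score is a pre-existing factor (not a product of the drug) and it affects the outcome on its own, it is a confounder. The stratified rates, not the pooled rate, identify the causal effect.
Within each level — low: 20.3% vs 6.2%; high: 59.1% vs 46.2% — Drug Q is lower every time.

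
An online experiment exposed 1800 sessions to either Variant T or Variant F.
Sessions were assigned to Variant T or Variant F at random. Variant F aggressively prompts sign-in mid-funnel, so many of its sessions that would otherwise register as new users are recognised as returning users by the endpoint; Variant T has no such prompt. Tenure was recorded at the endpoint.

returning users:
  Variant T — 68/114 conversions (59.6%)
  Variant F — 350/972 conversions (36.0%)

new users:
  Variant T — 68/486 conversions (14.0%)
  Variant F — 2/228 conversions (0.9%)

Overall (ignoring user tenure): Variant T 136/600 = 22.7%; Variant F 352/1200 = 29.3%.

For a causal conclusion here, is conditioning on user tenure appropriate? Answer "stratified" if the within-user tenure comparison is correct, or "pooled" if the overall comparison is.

User tenure is recorded after the variant and is itself shifted by it — it sits on the causal path from variant to outcome. Conditioning on a mediator would strip out part of the effect we want; the pooled comparison gives the total causal effect.
Pooled: Variant T 22.7% vs Variant F 29.3%; Variant F is higher overall.

pooled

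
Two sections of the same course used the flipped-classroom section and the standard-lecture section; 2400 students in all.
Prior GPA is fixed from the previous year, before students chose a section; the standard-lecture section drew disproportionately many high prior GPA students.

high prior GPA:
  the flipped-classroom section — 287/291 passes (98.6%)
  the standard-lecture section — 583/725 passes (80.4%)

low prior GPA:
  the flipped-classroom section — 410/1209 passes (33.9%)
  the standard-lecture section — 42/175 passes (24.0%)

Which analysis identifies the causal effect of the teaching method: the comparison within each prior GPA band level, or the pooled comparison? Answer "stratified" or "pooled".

stratified

Within every prior GPA band level the flipped-classroom section has the higher rate, yet pooled the standard-lecture section does — Simpson's reversal.
Prior GPA band is set before the teaching method has any effect — it is not caused by the teaching method — and it independently drives the outcome. That makes it a confounder, so the causal comparison is within prior GPA band levels.
Within each level — high prior GPA: 98.6% vs 80.4%; low prior GPA: 33.9% vs 24.0% — the flipped-classroom section is higher every time.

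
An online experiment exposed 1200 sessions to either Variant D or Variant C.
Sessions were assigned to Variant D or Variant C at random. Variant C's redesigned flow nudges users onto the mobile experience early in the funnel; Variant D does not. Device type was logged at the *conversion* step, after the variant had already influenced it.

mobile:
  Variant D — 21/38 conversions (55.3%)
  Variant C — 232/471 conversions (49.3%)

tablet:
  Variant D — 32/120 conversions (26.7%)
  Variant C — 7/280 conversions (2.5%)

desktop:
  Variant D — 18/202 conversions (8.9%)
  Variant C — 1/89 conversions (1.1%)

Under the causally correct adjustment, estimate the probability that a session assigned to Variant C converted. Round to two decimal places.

0.29

The device type-specific comparison favours Variant D throughout, but the pooled figures favour Variant C. The question is whether to condition on device type.
The distribution of device type is itself part of what the variant does — it is an intermediate outcome. Holding it fixed would remove that part of the effect; the total effect is the pooled difference.
So P(outcome | do(Variant C)) is just the pooled rate for Variant C: 240/840 = 0.286.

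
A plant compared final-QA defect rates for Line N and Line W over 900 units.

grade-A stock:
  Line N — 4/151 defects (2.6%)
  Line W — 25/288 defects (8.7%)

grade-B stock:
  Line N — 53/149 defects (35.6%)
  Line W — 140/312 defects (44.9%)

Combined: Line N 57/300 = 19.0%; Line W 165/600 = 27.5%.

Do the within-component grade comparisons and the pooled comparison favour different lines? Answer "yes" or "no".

no

Within each component grade level (grade-A stock 2.6% vs 8.7%; grade-B stock 35.6% vs 44.9%), Line N has the lower rate every time. Pooled: 19.0% vs 27.5% — Line N has the lower rate overall. They agree.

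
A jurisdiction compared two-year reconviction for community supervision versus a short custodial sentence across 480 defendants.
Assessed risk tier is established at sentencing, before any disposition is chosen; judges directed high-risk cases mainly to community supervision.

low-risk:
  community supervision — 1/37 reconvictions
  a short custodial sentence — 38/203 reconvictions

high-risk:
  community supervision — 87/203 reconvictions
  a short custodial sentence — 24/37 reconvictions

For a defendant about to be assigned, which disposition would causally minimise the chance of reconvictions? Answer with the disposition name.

community supervision

Assessed risk tier is set before the disposition has any effect — it is not caused by the disposition — and it independently drives the outcome. That makes it a confounder, so the causal comparison is within assessed risk tier levels.
Within each level — low-risk: 2.7% vs 18.7%; high-risk: 42.9% vs 64.9% — community supervision is lower every time.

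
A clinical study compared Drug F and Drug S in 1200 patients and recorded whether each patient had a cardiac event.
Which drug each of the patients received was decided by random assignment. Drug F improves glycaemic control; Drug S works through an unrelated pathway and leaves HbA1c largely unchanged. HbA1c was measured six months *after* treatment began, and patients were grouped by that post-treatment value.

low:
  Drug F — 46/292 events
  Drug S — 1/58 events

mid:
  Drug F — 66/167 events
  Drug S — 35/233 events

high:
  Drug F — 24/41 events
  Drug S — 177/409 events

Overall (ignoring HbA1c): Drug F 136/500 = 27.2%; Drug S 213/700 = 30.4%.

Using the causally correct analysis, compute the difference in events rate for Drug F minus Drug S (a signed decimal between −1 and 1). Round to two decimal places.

-0.03

The stratified and pooled comparisons disagree (Drug S wins within each HbA1c; Drug F wins overall), so the answer turns on the causal role of HbA1c.
HbA1c lies on the pathway drug → HbA1c → outcome, so adjusting for it blocks the indirect effect. For the total causal effect of drug, use the unadjusted pooled rates.
The causal difference is the pooled difference: 0.272 − 0.304 = -0.032.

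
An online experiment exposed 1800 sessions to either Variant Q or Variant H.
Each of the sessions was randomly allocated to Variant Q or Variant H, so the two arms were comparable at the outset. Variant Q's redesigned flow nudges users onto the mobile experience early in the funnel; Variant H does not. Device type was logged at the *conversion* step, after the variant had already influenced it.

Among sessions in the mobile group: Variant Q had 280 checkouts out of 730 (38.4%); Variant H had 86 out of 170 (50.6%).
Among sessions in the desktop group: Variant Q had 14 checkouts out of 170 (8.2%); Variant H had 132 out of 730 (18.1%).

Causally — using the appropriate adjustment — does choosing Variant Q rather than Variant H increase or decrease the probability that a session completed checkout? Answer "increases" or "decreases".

increases

Device type lies on the pathway variant → device type → outcome, so adjusting for it blocks the indirect effect. For the total causal effect of variant, use the unadjusted pooled rates.
Pooled: Variant Q 32.7% vs Variant H 24.2%; Variant Q is higher overall.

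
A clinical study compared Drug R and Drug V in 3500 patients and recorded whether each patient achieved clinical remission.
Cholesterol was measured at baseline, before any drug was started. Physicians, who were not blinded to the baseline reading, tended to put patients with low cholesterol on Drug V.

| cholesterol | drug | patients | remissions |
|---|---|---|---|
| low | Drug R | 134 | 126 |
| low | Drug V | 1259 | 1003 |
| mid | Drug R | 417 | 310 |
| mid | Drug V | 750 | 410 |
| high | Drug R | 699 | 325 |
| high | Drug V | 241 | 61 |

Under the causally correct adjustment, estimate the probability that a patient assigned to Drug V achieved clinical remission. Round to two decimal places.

0.57

Within every cholesterol level Drug R has the higher rate, yet pooled Drug V does — Simpson's reversal.
The imbalance in cholesterol arose from how patients were allocated, not from anything the drug did; and cholesterol independently affects the outcome. The pooled gap is confounded — condition on cholesterol.
Standardising Drug V to the population cholesterol mix: 0.398·1003/1259 + 0.333·410/750 + 0.269·61/241 = 0.567.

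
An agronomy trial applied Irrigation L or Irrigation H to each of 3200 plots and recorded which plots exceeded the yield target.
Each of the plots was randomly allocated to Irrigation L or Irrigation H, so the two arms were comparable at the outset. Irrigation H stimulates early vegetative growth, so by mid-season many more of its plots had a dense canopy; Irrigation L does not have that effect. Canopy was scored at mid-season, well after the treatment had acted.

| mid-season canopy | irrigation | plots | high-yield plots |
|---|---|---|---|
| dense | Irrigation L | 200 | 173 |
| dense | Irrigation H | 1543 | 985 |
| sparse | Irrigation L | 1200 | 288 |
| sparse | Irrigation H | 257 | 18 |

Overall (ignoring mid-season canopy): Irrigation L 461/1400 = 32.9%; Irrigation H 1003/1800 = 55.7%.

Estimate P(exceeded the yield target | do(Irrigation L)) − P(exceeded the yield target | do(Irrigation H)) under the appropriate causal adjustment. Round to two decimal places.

-0.23

Irrigation L is higher inside every mid-season canopy stratum but Irrigation H is higher in aggregate. Whether to stratify depends on how mid-season canopy relates to the irrigation.
Mid-season canopy is downstream of the irrigation. One should not condition on a consequence of treatment, so the overall rates are the right comparison.
The causal difference is the pooled difference: 0.329 − 0.557 = -0.228.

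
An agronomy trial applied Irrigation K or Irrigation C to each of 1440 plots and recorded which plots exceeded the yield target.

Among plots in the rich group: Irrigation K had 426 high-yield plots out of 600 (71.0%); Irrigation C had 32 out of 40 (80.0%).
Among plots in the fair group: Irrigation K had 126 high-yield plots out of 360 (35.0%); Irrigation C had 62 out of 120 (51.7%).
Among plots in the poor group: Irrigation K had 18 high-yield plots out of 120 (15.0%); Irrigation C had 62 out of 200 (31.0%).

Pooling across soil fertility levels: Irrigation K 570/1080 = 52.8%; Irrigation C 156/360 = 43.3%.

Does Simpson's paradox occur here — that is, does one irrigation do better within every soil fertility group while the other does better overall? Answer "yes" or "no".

Within each soil fertility level (rich 71.0% vs 80.0%; fair 35.0% vs 51.7%; poor 15.0% vs 31.0%), Irrigation C has the higher rate every time. Pooled: 52.8% vs 43.3% — Irrigation K has the higher rate overall. The two comparisons disagree.

yes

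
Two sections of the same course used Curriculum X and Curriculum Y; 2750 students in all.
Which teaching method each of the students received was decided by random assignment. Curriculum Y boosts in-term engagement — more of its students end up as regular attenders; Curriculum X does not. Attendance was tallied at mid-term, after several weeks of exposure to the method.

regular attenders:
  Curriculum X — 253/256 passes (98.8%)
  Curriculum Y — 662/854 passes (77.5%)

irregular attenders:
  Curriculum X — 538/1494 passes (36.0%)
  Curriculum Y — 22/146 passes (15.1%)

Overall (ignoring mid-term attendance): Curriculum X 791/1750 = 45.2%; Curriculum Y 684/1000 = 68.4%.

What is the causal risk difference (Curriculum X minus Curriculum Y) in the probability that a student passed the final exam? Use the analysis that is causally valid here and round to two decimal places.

-0.23

Within every mid-term attendance level Curriculum X has the higher rate, yet pooled Curriculum Y does — Simpson's reversal.
Mid-term attendance lies on the pathway teaching method → mid-term attendance → outcome, so adjusting for it blocks the indirect effect. For the total causal effect of teaching method, use the unadjusted pooled rates.
The causal difference is the pooled difference: 0.452 − 0.684 = -0.232.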